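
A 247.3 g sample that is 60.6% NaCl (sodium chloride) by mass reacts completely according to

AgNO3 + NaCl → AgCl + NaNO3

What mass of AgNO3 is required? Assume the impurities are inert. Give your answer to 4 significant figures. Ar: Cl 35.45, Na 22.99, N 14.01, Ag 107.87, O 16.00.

Mass of pure NaCl = 247.3 g × 0.606 = 149.86 g.
M(NaCl) = 22.99 + 35.45 = 58.44 g/mol.
M(AgNO3) = 107.87 + 14.01 + 3(16.00) = 169.88 g/mol.
n(NaCl) = 149.86 g / 58.44 g/mol = 2.5644 mol.
From the equation the NaCl:AgNO3 mole ratio is 1:1, so n(AgNO3) = 2.5644 × 1/1 = 2.5644 mol.
Mass of AgNO3 = 2.5644 mol × 169.88 g/mol = 435.64 g.

435.6 g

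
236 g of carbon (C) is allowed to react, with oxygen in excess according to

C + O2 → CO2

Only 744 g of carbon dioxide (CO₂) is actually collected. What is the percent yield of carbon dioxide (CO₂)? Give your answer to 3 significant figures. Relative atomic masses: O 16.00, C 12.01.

86.0 %

M(C) = 12.01 g/mol.
M(CO2) = 12.01 + 2(16.00) = 44.01 g/mol.
n(C) = 236.0 g / 12.01 g/mol = 19.65 mol.
From the equation the C:CO2 mole ratio is 1:1, so n(CO2) = 19.65 × 1/1 = 19.65 mol.
Mass of CO2 = 19.65 mol × 44.01 g/mol = 864.8 g.
This is the theoretical yield. Percent yield = 744 g / 864.8 g × 100% = 86.03%.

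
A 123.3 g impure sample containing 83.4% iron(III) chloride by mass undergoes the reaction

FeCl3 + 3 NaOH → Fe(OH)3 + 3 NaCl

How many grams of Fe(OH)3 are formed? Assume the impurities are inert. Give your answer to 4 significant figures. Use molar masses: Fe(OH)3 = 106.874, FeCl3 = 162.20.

67.76 g

Mass of pure FeCl3 = 123.3 g × 0.834 = 102.83 g.
n(FeCl3) = 102.83 g / 162.20 g/mol = 0.63398 mol.
From the equation the FeCl3:Fe(OH)3 mole ratio is 1:1, so n(Fe(OH)3) = 0.63398 × 1/1 = 0.63398 mol.
Mass of Fe(OH)3 = 0.63398 mol × 106.874 g/mol = 67.756 g.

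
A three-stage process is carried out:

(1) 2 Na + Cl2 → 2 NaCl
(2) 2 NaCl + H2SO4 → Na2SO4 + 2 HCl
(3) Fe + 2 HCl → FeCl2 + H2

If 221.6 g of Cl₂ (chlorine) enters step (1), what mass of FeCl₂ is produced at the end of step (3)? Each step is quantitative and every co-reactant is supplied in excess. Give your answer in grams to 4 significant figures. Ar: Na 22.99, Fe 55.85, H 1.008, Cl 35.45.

396.2 g

M(Cl2) = 2(35.45) = 70.90 g/mol.
M(FeCl2) = 55.85 + 2(35.45) = 126.75 g/mol.
n(Cl2) = 221.6 / 70.90 = 3.1255 mol.
Reaction (1): Cl2→NaCl ratio 1:2 ⇒ n(NaCl) = 6.2511 mol.
Reaction (2): NaCl→HCl ratio 2:2 ⇒ n(HCl) = 6.2511 mol.
Reaction (3): HCl→FeCl2 ratio 2:1 ⇒ n(FeCl2) = 3.1255 mol.
Mass of FeCl2 = 3.1255 × 126.75 = 396.16 g.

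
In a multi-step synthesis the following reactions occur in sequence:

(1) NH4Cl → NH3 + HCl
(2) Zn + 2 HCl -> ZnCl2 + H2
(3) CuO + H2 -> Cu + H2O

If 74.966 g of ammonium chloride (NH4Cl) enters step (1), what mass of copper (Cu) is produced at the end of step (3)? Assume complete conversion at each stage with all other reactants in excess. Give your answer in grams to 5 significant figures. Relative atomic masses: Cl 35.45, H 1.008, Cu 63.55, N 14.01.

44.531 g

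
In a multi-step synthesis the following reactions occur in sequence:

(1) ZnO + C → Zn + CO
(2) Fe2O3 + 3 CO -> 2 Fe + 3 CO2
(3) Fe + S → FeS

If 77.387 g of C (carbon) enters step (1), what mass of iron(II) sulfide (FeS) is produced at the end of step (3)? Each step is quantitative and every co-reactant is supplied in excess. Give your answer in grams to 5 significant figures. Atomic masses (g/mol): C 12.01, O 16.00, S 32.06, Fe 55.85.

377.63 g

M(C) = 12.01 g/mol.
M(FeS) = 55.85 + 32.06 = 87.91 g/mol.
n(C) = 77.387 / 12.01 = 6.44355 mol.
Reaction (1): C→CO ratio 1:1 ⇒ n(CO) = 6.44355 mol.
Reaction (2): CO→Fe ratio 3:2 ⇒ n(Fe) = 4.29570 mol.
Reaction (3): Fe→FeS ratio 1:1 ⇒ n(FeS) = 4.29570 mol.
Mass of FeS = 4.29570 × 87.91 = 377.635 g.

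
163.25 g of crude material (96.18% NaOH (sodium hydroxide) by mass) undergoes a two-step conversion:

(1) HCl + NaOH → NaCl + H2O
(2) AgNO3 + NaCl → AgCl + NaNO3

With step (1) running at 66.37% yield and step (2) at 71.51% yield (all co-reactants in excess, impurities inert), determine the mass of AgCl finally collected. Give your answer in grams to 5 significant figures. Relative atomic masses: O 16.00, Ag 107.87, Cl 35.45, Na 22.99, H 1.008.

Pure NaOH = 163.25 × 0.9618 = 157.014 g.
M(NaOH) = 22.99 + 16.00 + 1.008 = 39.998 g/mol.
M(AgCl) = 107.87 + 35.45 = 143.32 g/mol.
n(NaOH) = 157.014 / 39.998 = 3.92554 mol.
Step 1 (NaOH:NaCl = 1:1): theoretical n(NaCl) = 3.92554 mol; at 66.37% yield, n(NaCl) = 2.60538 mol.
Step 2 (NaCl:AgCl = 1:1): theoretical n(AgCl) = 2.60538 mol, so theoretical mass = 2.60538 × 143.32 = 373.403 g.
At 71.51% yield, actual mass of AgCl = 373.403 × 0.7151 = 267.021 g.

267.02 g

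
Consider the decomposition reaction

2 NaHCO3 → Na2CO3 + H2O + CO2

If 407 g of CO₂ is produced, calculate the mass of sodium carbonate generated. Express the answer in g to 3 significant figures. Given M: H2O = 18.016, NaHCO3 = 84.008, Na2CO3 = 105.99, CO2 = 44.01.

980 g

n(CO2) = 407.0 g / 44.01 g/mol = 9.248 mol.
From the equation the CO2:Na2CO3 mole ratio is 1:1, so n(Na2CO3) = 9.248 × 1/1 = 9.248 mol.
Mass of Na2CO3 = 9.248 mol × 105.99 g/mol = 980.2 g.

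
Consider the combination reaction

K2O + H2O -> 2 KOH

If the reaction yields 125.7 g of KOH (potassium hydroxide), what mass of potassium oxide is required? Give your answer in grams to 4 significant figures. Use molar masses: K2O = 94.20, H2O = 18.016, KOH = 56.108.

105.5 g

n(KOH) = 125.70 g / 56.108 g/mol = 2.2403 mol.
From the equation the KOH:K2O mole ratio is 2:1, so n(K2O) = 2.2403 × 1/2 = 1.1202 mol.
Mass of K2O = 1.1202 mol × 94.20 g/mol = 105.52 g.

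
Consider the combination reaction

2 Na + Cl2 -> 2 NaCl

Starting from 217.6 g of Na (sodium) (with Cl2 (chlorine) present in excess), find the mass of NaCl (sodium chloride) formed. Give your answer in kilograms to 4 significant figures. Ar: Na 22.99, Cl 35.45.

0.5531 kg

M(Na) = 22.99 g/mol.
M(NaCl) = 22.99 + 35.45 = 58.44 g/mol.
n(Na) = 217.60 g / 22.99 g/mol = 9.4650 mol.
From the equation the Na:NaCl mole ratio is 2:2, so n(NaCl) = 9.4650 × 2/2 = 9.4650 mol.
Mass of NaCl = 9.4650 mol × 58.44 g/mol = 553.13 g.
Converting to kg: 553.13 g = 0.5531 kg.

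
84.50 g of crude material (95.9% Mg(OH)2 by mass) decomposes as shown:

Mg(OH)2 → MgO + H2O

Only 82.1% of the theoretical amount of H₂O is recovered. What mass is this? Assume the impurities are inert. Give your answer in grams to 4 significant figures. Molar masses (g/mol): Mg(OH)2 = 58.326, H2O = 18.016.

20.55 g

Pure Mg(OH)2 available = 84.50 g × 0.959 = 81.035 g.
n(Mg(OH)2) = 81.035 g / 58.326 g/mol = 1.3894 mol.
From the equation the Mg(OH)2:H2O mole ratio is 1:1, so n(H2O) = 1.3894 × 1/1 = 1.3894 mol.
Mass of H2O = 1.3894 mol × 18.016 g/mol = 25.031 g.
Actual mass collected = 25.031 g × 0.821 = 20.550 g.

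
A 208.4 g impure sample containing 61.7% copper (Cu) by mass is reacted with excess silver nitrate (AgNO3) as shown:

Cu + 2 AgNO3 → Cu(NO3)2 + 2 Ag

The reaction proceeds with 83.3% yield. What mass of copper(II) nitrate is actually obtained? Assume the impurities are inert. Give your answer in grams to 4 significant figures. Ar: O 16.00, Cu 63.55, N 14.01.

316.1 g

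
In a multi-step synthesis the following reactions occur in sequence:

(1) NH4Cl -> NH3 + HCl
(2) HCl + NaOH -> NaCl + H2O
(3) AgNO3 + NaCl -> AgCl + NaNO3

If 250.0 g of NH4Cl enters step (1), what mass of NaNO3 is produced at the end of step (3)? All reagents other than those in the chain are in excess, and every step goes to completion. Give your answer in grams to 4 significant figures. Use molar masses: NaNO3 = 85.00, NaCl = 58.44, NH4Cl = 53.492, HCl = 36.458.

n(NH4Cl) = 250.0 / 53.492 = 4.6736 mol.
Reaction (1): NH4Cl→HCl ratio 1:1 ⇒ n(HCl) = 4.6736 mol.
Reaction (2): HCl→NaCl ratio 1:1 ⇒ n(NaCl) = 4.6736 mol.
Reaction (3): NaCl→NaNO3 ratio 1:1 ⇒ n(NaNO3) = 4.6736 mol.
Mass of NaNO3 = 4.6736 × 85.00 = 397.26 g.

397.3 g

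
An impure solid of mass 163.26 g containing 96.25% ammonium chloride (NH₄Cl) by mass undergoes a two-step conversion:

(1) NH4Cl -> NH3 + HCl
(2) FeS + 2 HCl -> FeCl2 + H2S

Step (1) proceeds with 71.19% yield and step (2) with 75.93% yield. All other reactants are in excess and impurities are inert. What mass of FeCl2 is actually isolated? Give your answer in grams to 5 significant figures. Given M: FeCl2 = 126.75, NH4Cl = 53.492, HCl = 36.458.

Pure NH4Cl = 163.26 × 0.9625 = 157.138 g.
n(NH4Cl) = 157.138 / 53.492 = 2.93759 mol.
Step 1 (NH4Cl:HCl = 1:1): theoretical n(HCl) = 2.93759 mol; at 71.19% yield, n(HCl) = 2.09127 mol.
Step 2 (HCl:FeCl2 = 2:1): theoretical n(FeCl2) = 1.04564 mol, so theoretical mass = 1.04564 × 126.75 = 132.534 g.
At 75.93% yield, actual mass of FeCl2 = 132.534 × 0.7593 = 100.633 g.

100.63 g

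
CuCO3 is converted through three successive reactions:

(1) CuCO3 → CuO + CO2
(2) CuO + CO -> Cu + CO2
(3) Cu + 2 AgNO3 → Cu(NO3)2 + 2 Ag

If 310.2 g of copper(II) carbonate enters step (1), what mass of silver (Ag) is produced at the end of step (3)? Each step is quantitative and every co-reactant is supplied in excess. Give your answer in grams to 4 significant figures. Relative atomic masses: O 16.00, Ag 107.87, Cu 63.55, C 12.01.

541.6 g

M(CuCO3) = 63.55 + 12.01 + 3(16.00) = 123.56 g/mol.
M(Ag) = 107.87 g/mol.
n(CuCO3) = 310.2 / 123.56 = 2.5105 mol.
Reaction (1): CuCO3→CuO ratio 1:1 ⇒ n(CuO) = 2.5105 mol.
Reaction (2): CuO→Cu ratio 1:1 ⇒ n(Cu) = 2.5105 mol.
Reaction (3): Cu→Ag ratio 1:2 ⇒ n(Ag) = 5.0210 mol.
Mass of Ag = 5.0210 × 107.87 = 541.62 g.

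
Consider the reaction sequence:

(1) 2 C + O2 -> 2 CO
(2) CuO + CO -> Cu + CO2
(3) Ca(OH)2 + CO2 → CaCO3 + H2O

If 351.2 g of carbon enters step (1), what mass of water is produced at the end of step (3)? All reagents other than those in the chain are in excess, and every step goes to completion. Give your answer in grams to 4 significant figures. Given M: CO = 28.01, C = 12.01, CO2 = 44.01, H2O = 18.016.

n(C) = 351.2 / 12.01 = 29.242 mol.
Reaction (1): C→CO ratio 2:2 ⇒ n(CO) = 29.242 mol.
Reaction (2): CO→CO2 ratio 1:1 ⇒ n(CO2) = 29.242 mol.
Reaction (3): CO2→H2O ratio 1:1 ⇒ n(H2O) = 29.242 mol.
Mass of H2O = 29.242 × 18.016 = 526.83 g.

526.8 g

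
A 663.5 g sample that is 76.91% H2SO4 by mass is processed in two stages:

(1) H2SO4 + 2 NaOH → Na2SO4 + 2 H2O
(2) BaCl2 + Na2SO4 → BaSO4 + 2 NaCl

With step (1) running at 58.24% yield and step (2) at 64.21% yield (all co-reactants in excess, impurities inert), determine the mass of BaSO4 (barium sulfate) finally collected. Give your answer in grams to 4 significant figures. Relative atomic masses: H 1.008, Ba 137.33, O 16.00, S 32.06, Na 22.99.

454.1 g

Pure H2SO4 = 663.5 × 0.7691 = 510.30 g.
M(H2SO4) = 2(1.008) + 32.06 + 4(16.00) = 98.076 g/mol.
M(BaSO4) = 137.33 + 32.06 + 4(16.00) = 233.39 g/mol.
n(H2SO4) = 510.30 / 98.076 = 5.2031 mol.
Step 1 (H2SO4:Na2SO4 = 1:1): theoretical n(Na2SO4) = 5.2031 mol; at 58.24% yield, n(Na2SO4) = 3.0303 mol.
Step 2 (Na2SO4:BaSO4 = 1:1): theoretical n(BaSO4) = 3.0303 mol, so theoretical mass = 3.0303 × 233.39 = 707.24 g.
At 64.21% yield, actual mass of BaSO4 = 707.24 × 0.6421 = 454.12 g.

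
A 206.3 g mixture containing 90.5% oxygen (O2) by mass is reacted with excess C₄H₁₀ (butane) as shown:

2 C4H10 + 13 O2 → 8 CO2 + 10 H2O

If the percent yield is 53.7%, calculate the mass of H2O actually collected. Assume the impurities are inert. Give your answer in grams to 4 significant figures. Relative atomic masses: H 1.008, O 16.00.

43.42 g

Pure O2 available = 206.3 g × 0.905 = 186.70 g.
M(O2) = 2(16.00) = 32.00 g/mol.
M(H2O) = 2(1.008) + 16.00 = 18.016 g/mol.
n(O2) = 186.70 g / 32.00 g/mol = 5.8344 mol.
From the equation the O2:H2O mole ratio is 13:10, so n(H2O) = 5.8344 × 10/13 = 4.4880 mol.
Mass of H2O = 4.4880 mol × 18.016 g/mol = 80.856 g.
Actual mass collected = 80.856 g × 0.537 = 43.420 g.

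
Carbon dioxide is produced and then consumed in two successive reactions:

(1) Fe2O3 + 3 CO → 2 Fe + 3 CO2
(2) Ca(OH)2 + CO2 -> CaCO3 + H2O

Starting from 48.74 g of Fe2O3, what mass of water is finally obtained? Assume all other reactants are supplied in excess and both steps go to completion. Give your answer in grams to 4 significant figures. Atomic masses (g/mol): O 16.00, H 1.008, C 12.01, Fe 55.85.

M(Fe2O3) = 2(55.85) + 3(16.00) = 159.70 g/mol.
M(H2O) = 2(1.008) + 16.00 = 18.016 g/mol.
n(Fe2O3) = 48.740 / 159.70 = 0.30520 mol.
Step 1 gives a 1:3 ratio of Fe2O3 to CO2, so n(CO2) = 0.91559 mol.
In step 2 the CO2:H2O ratio is 1:1, so n(H2O) = 0.91559 mol.
Mass of H2O = 0.91559 × 18.016 = 16.495 g.

16.50 g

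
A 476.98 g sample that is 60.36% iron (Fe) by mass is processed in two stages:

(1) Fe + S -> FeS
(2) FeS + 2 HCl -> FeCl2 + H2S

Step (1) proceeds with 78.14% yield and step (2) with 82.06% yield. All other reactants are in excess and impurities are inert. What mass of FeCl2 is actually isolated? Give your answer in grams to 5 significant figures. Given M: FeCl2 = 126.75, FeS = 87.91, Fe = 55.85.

418.97 g

Pure Fe = 476.98 × 0.6036 = 287.905 g.
n(Fe) = 287.905 / 55.85 = 5.15497 mol.
Step 1 (Fe:FeS = 1:1): theoretical n(FeS) = 5.15497 mol; at 78.14% yield, n(FeS) = 4.02809 mol.
Step 2 (FeS:FeCl2 = 1:1): theoretical n(FeCl2) = 4.02809 mol, so theoretical mass = 4.02809 × 126.75 = 510.561 g.
At 82.06% yield, actual mass of FeCl2 = 510.561 × 0.8206 = 418.966 g.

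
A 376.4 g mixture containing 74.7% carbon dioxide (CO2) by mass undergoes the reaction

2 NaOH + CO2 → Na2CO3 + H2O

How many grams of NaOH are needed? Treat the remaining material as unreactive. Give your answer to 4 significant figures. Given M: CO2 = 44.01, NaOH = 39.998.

511.1 g

Mass of pure CO2 = 376.4 g × 0.747 = 281.17 g.
n(CO2) = 281.17 g / 44.01 g/mol = 6.3888 mol.
From the equation the CO2:NaOH mole ratio is 1:2, so n(NaOH) = 6.3888 × 2/1 = 12.778 mol.
Mass of NaOH = 12.778 mol × 39.998 g/mol = 511.08 g.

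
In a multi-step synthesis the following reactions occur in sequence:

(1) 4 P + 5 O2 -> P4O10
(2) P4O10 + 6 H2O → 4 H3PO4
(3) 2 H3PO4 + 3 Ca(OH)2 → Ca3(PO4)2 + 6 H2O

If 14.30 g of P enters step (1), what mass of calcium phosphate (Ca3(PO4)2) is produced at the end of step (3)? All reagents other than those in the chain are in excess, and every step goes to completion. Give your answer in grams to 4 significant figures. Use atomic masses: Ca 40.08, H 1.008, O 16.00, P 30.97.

M(P) = 30.97 g/mol.
M(Ca3(PO4)2) = 3(40.08) + 2(30.97) + 8(16.00) = 310.18 g/mol.
n(P) = 14.30 / 30.97 = 0.46174 mol.
Reaction (1): P→P4O10 ratio 4:1 ⇒ n(P4O10) = 0.11543 mol.
Reaction (2): P4O10→H3PO4 ratio 1:4 ⇒ n(H3PO4) = 0.46174 mol.
Reaction (3): H3PO4→Ca3(PO4)2 ratio 2:1 ⇒ n(Ca3(PO4)2) = 0.23087 mol.
Mass of Ca3(PO4)2 = 0.23087 × 310.18 = 71.611 g.

71.61 g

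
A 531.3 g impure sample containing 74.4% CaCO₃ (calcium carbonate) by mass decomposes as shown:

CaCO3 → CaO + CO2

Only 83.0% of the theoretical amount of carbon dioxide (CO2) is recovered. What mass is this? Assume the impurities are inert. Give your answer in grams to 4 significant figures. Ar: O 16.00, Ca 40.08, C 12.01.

144.3 g

Pure CaCO3 available = 531.3 g × 0.744 = 395.29 g.
M(CaCO3) = 40.08 + 12.01 + 3(16.00) = 100.09 g/mol.
M(CO2) = 12.01 + 2(16.00) = 44.01 g/mol.
n(CaCO3) = 395.29 g / 100.09 g/mol = 3.9493 mol.
From the equation the CaCO3:CO2 mole ratio is 1:1, so n(CO2) = 3.9493 × 1/1 = 3.9493 mol.
Mass of CO2 = 3.9493 mol × 44.01 g/mol = 173.81 g.
Actual mass collected = 173.81 g × 0.830 = 144.26 g.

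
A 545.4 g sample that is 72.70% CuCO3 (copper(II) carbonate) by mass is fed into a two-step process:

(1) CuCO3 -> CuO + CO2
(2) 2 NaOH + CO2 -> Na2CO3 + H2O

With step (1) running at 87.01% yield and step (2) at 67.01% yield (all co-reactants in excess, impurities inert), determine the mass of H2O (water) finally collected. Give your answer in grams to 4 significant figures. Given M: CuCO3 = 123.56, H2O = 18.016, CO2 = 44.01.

Pure CuCO3 = 545.4 × 0.7270 = 396.51 g.
n(CuCO3) = 396.51 / 123.56 = 3.2090 mol.
Step 1 (CuCO3:CO2 = 1:1): theoretical n(CO2) = 3.2090 mol; at 87.01% yield, n(CO2) = 2.7922 mol.
Step 2 (CO2:H2O = 1:1): theoretical n(H2O) = 2.7922 mol, so theoretical mass = 2.7922 × 18.016 = 50.304 g.
At 67.01% yield, actual mass of H2O = 50.304 × 0.6701 = 33.708 g.

33.71 g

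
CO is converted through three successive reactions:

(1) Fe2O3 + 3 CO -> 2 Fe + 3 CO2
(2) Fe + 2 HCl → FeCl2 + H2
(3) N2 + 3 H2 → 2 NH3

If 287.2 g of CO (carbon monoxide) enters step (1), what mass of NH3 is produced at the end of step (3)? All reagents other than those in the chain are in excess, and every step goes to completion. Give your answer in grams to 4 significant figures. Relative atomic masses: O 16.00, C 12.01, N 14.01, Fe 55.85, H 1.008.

M(CO) = 12.01 + 16.00 = 28.01 g/mol.
M(NH3) = 14.01 + 3(1.008) = 17.034 g/mol.
n(CO) = 287.2 / 28.01 = 10.253 mol.
Reaction (1): CO→Fe ratio 3:2 ⇒ n(Fe) = 6.8357 mol.
Reaction (2): Fe→H2 ratio 1:1 ⇒ n(H2) = 6.8357 mol.
Reaction (3): H2→NH3 ratio 3:2 ⇒ n(NH3) = 4.5571 mol.
Mass of NH3 = 4.5571 × 17.034 = 77.626 g.

77.63 g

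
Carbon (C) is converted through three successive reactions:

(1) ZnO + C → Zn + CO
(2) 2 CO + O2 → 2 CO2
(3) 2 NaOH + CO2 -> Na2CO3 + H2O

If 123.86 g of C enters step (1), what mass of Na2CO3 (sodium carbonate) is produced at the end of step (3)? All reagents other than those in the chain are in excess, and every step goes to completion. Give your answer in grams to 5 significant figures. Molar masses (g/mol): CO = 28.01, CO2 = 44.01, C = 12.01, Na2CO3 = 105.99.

n(C) = 123.86 / 12.01 = 10.3131 mol.
Reaction (1): C→CO ratio 1:1 ⇒ n(CO) = 10.3131 mol.
Reaction (2): CO→CO2 ratio 2:2 ⇒ n(CO2) = 10.3131 mol.
Reaction (3): CO2→Na2CO3 ratio 1:1 ⇒ n(Na2CO3) = 10.3131 mol.
Mass of Na2CO3 = 10.3131 × 105.99 = 1093.08 g.

1093.1 g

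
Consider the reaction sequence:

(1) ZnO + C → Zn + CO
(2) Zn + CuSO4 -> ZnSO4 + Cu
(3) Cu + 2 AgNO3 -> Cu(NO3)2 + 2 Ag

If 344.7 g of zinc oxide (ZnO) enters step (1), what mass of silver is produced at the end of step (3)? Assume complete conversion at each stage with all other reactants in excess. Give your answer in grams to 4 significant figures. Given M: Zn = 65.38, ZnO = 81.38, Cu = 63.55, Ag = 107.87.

n(ZnO) = 344.7 / 81.38 = 4.2357 mol.
Reaction (1): ZnO→Zn ratio 1:1 ⇒ n(Zn) = 4.2357 mol.
Reaction (2): Zn→Cu ratio 1:1 ⇒ n(Cu) = 4.2357 mol.
Reaction (3): Cu→Ag ratio 1:2 ⇒ n(Ag) = 8.4714 mol.
Mass of Ag = 8.4714 × 107.87 = 913.81 g.

913.8 g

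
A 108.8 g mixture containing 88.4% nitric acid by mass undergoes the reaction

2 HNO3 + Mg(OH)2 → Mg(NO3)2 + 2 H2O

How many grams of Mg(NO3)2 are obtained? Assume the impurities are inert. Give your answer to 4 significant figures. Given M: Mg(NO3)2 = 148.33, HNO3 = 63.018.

113.2 g

Mass of pure HNO3 = 108.8 g × 0.884 = 96.179 g.
n(HNO3) = 96.179 g / 63.018 g/mol = 1.5262 mol.
From the equation the HNO3:Mg(NO3)2 mole ratio is 2:1, so n(Mg(NO3)2) = 1.5262 × 1/2 = 0.76311 mol.
Mass of Mg(NO3)2 = 0.76311 mol × 148.33 g/mol = 113.19 g.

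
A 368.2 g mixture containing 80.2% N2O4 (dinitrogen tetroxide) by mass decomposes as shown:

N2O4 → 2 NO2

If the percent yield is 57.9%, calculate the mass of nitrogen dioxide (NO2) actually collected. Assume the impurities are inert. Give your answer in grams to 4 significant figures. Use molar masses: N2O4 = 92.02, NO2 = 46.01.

171.0 g

Pure N2O4 available = 368.2 g × 0.802 = 295.30 g.
n(N2O4) = 295.30 g / 92.02 g/mol = 3.2090 mol.
From the equation the N2O4:NO2 mole ratio is 1:2, so n(NO2) = 3.2090 × 2/1 = 6.4181 mol.
Mass of NO2 = 6.4181 mol × 46.01 g/mol = 295.30 g.
Actual mass collected = 295.30 g × 0.579 = 170.98 g.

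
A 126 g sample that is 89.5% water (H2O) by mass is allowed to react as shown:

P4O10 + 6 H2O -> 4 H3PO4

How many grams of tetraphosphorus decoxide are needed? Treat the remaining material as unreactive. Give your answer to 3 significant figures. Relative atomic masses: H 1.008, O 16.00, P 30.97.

296 g

Mass of pure H2O = 126 g × 0.895 = 112.8 g.
M(H2O) = 2(1.008) + 16.00 = 18.016 g/mol.
M(P4O10) = 4(30.97) + 10(16.00) = 283.88 g/mol.
n(H2O) = 112.8 g / 18.016 g/mol = 6.259 mol.
From the equation the H2O:P4O10 mole ratio is 6:1, so n(P4O10) = 6.259 × 1/6 = 1.043 mol.
Mass of P4O10 = 1.043 mol × 283.88 g/mol = 296.2 g.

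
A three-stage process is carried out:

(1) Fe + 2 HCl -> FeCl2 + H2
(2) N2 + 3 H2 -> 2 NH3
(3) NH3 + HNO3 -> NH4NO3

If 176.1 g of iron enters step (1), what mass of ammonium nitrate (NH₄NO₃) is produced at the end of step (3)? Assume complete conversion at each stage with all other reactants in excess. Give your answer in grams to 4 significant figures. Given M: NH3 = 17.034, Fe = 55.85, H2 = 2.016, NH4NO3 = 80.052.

n(Fe) = 176.1 / 55.85 = 3.1531 mol.
Reaction (1): Fe→H2 ratio 1:1 ⇒ n(H2) = 3.1531 mol.
Reaction (2): H2→NH3 ratio 3:2 ⇒ n(NH3) = 2.1021 mol.
Reaction (3): NH3→NH4NO3 ratio 1:1 ⇒ n(NH4NO3) = 2.1021 mol.
Mass of NH4NO3 = 2.1021 × 80.052 = 168.27 g.

168.3 g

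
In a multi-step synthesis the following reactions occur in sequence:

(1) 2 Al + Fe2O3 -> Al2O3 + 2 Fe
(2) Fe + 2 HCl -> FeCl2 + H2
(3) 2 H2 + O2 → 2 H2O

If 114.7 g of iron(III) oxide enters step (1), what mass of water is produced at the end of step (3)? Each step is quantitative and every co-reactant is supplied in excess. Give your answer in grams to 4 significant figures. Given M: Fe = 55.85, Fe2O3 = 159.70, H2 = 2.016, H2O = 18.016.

25.88 g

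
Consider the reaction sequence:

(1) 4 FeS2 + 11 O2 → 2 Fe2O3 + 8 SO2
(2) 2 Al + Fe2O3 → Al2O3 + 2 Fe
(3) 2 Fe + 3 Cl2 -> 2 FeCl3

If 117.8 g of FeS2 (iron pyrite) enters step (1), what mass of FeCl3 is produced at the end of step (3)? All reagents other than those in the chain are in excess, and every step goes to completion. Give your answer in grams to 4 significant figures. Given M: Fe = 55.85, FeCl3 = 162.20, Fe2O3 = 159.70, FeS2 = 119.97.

n(FeS2) = 117.8 / 119.97 = 0.98191 mol.
Reaction (1): FeS2→Fe2O3 ratio 4:2 ⇒ n(Fe2O3) = 0.49096 mol.
Reaction (2): Fe2O3→Fe ratio 1:2 ⇒ n(Fe) = 0.98191 mol.
Reaction (3): Fe→FeCl3 ratio 2:2 ⇒ n(FeCl3) = 0.98191 mol.
Mass of FeCl3 = 0.98191 × 162.20 = 159.27 g.

159.3 g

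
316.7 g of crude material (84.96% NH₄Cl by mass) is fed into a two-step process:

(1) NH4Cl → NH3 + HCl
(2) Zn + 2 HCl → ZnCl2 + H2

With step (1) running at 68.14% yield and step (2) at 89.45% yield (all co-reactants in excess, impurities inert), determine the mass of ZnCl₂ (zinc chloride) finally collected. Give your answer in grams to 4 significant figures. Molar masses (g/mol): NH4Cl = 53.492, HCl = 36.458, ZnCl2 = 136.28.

208.9 g

Pure NH4Cl = 316.7 × 0.8496 = 269.07 g.
n(NH4Cl) = 269.07 / 53.492 = 5.0301 mol.
Step 1 (NH4Cl:HCl = 1:1): theoretical n(HCl) = 5.0301 mol; at 68.14% yield, n(HCl) = 3.4275 mol.
Step 2 (HCl:ZnCl2 = 2:1): theoretical n(ZnCl2) = 1.7137 mol, so theoretical mass = 1.7137 × 136.28 = 233.55 g.
At 89.45% yield, actual mass of ZnCl2 = 233.55 × 0.8945 = 208.91 g.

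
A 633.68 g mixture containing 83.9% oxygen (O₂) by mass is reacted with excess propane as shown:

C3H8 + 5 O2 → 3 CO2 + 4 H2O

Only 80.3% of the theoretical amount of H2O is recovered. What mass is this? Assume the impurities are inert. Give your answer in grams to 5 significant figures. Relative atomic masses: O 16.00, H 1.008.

Pure O2 available = 633.68 g × 0.839 = 531.658 g.
M(O2) = 2(16.00) = 32.00 g/mol.
M(H2O) = 2(1.008) + 16.00 = 18.016 g/mol.
n(O2) = 531.658 g / 32.00 g/mol = 16.6143 mol.
From the equation the O2:H2O mole ratio is 5:4, so n(H2O) = 16.6143 × 4/5 = 13.2914 mol.
Mass of H2O = 13.2914 mol × 18.016 g/mol = 239.459 g.
Actual mass collected = 239.459 g × 0.803 = 192.285 g.

192.29 g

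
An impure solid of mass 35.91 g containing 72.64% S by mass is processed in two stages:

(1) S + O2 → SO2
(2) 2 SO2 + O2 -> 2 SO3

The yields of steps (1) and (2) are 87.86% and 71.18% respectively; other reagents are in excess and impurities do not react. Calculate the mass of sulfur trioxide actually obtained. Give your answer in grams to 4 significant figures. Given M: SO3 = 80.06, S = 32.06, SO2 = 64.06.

40.74 g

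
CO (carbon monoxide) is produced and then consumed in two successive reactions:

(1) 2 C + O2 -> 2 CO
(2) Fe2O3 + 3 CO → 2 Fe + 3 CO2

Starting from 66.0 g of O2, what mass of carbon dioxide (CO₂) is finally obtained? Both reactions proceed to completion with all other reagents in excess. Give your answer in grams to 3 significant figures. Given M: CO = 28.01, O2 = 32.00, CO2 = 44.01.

n(O2) = 66.00 / 32.00 = 2.062 mol.
Step 1 gives a 1:2 ratio of O2 to CO, so n(CO) = 4.125 mol.
In step 2 the CO:CO2 ratio is 3:3, so n(CO2) = 4.125 mol.
Mass of CO2 = 4.125 × 44.01 = 181.5 g.

182 g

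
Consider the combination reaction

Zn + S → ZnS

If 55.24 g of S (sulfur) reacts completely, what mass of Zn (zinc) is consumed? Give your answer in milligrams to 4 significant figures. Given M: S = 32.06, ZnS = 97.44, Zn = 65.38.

112700 mg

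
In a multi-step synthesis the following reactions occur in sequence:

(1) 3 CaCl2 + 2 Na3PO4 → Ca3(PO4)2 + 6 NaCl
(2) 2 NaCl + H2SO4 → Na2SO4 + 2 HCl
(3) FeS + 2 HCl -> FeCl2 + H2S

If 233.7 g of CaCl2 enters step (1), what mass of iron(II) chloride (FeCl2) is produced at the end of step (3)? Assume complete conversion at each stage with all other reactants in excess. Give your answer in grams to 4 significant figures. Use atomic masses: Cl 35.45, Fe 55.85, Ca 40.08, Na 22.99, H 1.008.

M(CaCl2) = 40.08 + 2(35.45) = 110.98 g/mol.
M(FeCl2) = 55.85 + 2(35.45) = 126.75 g/mol.
n(CaCl2) = 233.7 / 110.98 = 2.1058 mol.
Reaction (1): CaCl2→NaCl ratio 3:6 ⇒ n(NaCl) = 4.2116 mol.
Reaction (2): NaCl→HCl ratio 2:2 ⇒ n(HCl) = 4.2116 mol.
Reaction (3): HCl→FeCl2 ratio 2:1 ⇒ n(FeCl2) = 2.1058 mol.
Mass of FeCl2 = 2.1058 × 126.75 = 266.91 g.

266.9 g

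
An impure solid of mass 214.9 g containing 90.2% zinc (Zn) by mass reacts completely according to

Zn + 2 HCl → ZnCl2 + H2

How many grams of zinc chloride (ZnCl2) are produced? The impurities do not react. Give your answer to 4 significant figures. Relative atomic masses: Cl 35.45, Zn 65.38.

404.0 g

Mass of pure Zn = 214.9 g × 0.902 = 193.84 g.
M(Zn) = 65.38 g/mol.
M(ZnCl2) = 65.38 + 2(35.45) = 136.28 g/mol.
n(Zn) = 193.84 g / 65.38 g/mol = 2.9648 mol.
From the equation the Zn:ZnCl2 mole ratio is 1:1, so n(ZnCl2) = 2.9648 × 1/1 = 2.9648 mol.
Mass of ZnCl2 = 2.9648 mol × 136.28 g/mol = 404.05 g.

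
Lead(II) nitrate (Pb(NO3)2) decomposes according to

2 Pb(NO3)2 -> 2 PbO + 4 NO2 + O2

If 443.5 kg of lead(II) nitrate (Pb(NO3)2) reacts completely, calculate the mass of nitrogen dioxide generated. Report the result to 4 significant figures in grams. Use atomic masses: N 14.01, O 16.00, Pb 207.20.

M(Pb(NO3)2) = 207.20 + 2(14.01) + 6(16.00) = 331.22 g/mol.
M(NO2) = 14.01 + 2(16.00) = 46.01 g/mol.
Convert: 443.5 kg = 443500 g.
n(Pb(NO3)2) = 443500 g / 331.22 g/mol = 1339.0 mol.
From the equation the Pb(NO3)2:NO2 mole ratio is 2:4, so n(NO2) = 1339.0 × 4/2 = 2678.0 mol.
Mass of NO2 = 2678.0 mol × 46.01 g/mol = 123210 g.

123200 g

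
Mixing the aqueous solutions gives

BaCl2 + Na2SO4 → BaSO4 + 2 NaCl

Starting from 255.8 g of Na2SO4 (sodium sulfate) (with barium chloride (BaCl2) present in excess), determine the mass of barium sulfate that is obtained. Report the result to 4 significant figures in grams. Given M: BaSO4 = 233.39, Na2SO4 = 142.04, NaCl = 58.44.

420.3 g

n(Na2SO4) = 255.80 g / 142.04 g/mol = 1.8009 mol.
From the equation the Na2SO4:BaSO4 mole ratio is 1:1, so n(BaSO4) = 1.8009 × 1/1 = 1.8009 mol.
Mass of BaSO4 = 1.8009 mol × 233.39 g/mol = 420.31 g.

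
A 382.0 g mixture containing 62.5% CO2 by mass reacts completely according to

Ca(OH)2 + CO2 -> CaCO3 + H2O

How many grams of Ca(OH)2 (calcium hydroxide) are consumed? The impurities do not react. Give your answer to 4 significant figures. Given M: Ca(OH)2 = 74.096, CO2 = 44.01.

Mass of pure CO2 = 382.0 g × 0.625 = 238.75 g.
n(CO2) = 238.75 g / 44.01 g/mol = 5.4249 mol.
From the equation the CO2:Ca(OH)2 mole ratio is 1:1, so n(Ca(OH)2) = 5.4249 × 1/1 = 5.4249 mol.
Mass of Ca(OH)2 = 5.4249 mol × 74.096 g/mol = 401.96 g.

402.0 g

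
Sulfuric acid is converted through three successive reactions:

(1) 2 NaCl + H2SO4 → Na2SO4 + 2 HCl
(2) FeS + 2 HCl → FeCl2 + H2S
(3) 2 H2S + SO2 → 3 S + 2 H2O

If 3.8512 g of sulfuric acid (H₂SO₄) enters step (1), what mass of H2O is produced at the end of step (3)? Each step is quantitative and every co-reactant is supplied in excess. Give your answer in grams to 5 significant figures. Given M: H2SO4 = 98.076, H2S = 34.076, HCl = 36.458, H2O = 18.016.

n(H2SO4) = 3.8512 / 98.076 = 0.0392675 mol.
Reaction (1): H2SO4→HCl ratio 1:2 ⇒ n(HCl) = 0.0785350 mol.
Reaction (2): HCl→H2S ratio 2:1 ⇒ n(H2S) = 0.0392675 mol.
Reaction (3): H2S→H2O ratio 2:2 ⇒ n(H2O) = 0.0392675 mol.
Mass of H2O = 0.0392675 × 18.016 = 0.707443 g.

0.70744 g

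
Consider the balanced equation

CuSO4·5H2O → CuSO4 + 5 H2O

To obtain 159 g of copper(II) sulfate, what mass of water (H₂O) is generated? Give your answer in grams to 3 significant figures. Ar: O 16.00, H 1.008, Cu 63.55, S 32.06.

89.7 g

M(CuSO4) = 63.55 + 32.06 + 4(16.00) = 159.61 g/mol.
M(H2O) = 2(1.008) + 16.00 = 18.016 g/mol.
n(CuSO4) = 159.0 g / 159.61 g/mol = 0.9962 mol.
From the equation the CuSO4:H2O mole ratio is 1:5, so n(H2O) = 0.9962 × 5/1 = 4.981 mol.
Mass of H2O = 4.981 mol × 18.016 g/mol = 89.74 g.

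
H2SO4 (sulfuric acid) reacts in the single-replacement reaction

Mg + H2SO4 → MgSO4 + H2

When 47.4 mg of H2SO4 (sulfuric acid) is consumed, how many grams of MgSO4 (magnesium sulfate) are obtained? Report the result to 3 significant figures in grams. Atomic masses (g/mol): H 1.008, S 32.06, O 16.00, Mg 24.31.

0.0582 g

M(H2SO4) = 2(1.008) + 32.06 + 4(16.00) = 98.076 g/mol.
M(MgSO4) = 24.31 + 32.06 + 4(16.00) = 120.37 g/mol.
Convert: 47.4 mg = 0.04740 g.
n(H2SO4) = 0.04740 g / 98.076 g/mol = 0.0004833 mol.
From the equation the H2SO4:MgSO4 mole ratio is 1:1, so n(MgSO4) = 0.0004833 × 1/1 = 0.0004833 mol.
Mass of MgSO4 = 0.0004833 mol × 120.37 g/mol = 0.05817 g.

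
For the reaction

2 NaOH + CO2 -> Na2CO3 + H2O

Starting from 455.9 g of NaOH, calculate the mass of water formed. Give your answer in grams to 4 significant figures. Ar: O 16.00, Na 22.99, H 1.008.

M(NaOH) = 22.99 + 16.00 + 1.008 = 39.998 g/mol.
M(H2O) = 2(1.008) + 16.00 = 18.016 g/mol.
n(NaOH) = 455.90 g / 39.998 g/mol = 11.398 mol.
From the equation the NaOH:H2O mole ratio is 2:1, so n(H2O) = 11.398 × 1/2 = 5.6990 mol.
Mass of H2O = 5.6990 mol × 18.016 g/mol = 102.67 g.

102.7 g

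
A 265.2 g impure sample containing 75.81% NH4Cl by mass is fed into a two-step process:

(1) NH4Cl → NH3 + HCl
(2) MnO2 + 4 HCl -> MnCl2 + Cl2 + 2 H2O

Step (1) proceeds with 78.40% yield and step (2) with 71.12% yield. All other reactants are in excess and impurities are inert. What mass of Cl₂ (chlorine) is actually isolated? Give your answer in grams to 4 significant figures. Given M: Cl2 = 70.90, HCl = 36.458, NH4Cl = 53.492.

37.15 g

Pure NH4Cl = 265.2 × 0.7581 = 201.05 g.
n(NH4Cl) = 201.05 / 53.492 = 3.7585 mol.
Step 1 (NH4Cl:HCl = 1:1): theoretical n(HCl) = 3.7585 mol; at 78.40% yield, n(HCl) = 2.9466 mol.
Step 2 (HCl:Cl2 = 4:1): theoretical n(Cl2) = 0.73666 mol, so theoretical mass = 0.73666 × 70.90 = 52.229 g.
At 71.12% yield, actual mass of Cl2 = 52.229 × 0.7112 = 37.145 g.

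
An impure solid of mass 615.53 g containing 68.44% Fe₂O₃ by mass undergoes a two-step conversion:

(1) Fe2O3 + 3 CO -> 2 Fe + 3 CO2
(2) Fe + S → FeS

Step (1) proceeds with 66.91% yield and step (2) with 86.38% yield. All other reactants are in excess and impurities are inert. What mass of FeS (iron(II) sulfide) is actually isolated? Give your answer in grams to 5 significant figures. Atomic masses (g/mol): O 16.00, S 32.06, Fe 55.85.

268.06 g

Pure Fe2O3 = 615.53 × 0.6844 = 421.269 g.
M(Fe2O3) = 2(55.85) + 3(16.00) = 159.70 g/mol.
M(FeS) = 55.85 + 32.06 = 87.91 g/mol.
n(Fe2O3) = 421.269 / 159.70 = 2.63788 mol.
Step 1 (Fe2O3:Fe = 1:2): theoretical n(Fe) = 5.27575 mol; at 66.91% yield, n(Fe) = 3.53001 mol.
Step 2 (Fe:FeS = 1:1): theoretical n(FeS) = 3.53001 mol, so theoretical mass = 3.53001 × 87.91 = 310.323 g.
At 86.38% yield, actual mass of FeS = 310.323 × 0.8638 = 268.057 g.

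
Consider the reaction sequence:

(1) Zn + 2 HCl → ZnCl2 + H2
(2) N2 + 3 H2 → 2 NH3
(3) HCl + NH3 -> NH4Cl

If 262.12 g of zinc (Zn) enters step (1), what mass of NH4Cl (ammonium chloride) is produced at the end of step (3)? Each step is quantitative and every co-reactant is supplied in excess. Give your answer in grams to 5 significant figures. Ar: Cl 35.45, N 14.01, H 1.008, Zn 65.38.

M(Zn) = 65.38 g/mol.
M(NH4Cl) = 14.01 + 4(1.008) + 35.45 = 53.492 g/mol.
n(Zn) = 262.12 / 65.38 = 4.00918 mol.
Reaction (1): Zn→H2 ratio 1:1 ⇒ n(H2) = 4.00918 mol.
Reaction (2): H2→NH3 ratio 3:2 ⇒ n(NH3) = 2.67278 mol.
Reaction (3): NH3→NH4Cl ratio 1:1 ⇒ n(NH4Cl) = 2.67278 mol.
Mass of NH4Cl = 2.67278 × 53.492 = 142.973 g.

142.97 g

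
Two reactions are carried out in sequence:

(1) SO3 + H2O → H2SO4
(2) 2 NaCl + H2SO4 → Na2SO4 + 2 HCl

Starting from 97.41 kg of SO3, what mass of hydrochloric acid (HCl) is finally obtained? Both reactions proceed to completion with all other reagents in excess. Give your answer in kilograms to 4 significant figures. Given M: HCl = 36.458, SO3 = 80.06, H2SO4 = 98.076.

97.41 kg = 97410 g.
n(SO3) = 97410 / 80.06 = 1216.7 mol.
Step 1 gives a 1:1 ratio of SO3 to H2SO4, so n(H2SO4) = 1216.7 mol.
In step 2 the H2SO4:HCl ratio is 1:2, so n(HCl) = 2433.4 mol.
Mass of HCl = 2433.4 × 36.458 = 88718 g = 88.72 kg.

88.72 kg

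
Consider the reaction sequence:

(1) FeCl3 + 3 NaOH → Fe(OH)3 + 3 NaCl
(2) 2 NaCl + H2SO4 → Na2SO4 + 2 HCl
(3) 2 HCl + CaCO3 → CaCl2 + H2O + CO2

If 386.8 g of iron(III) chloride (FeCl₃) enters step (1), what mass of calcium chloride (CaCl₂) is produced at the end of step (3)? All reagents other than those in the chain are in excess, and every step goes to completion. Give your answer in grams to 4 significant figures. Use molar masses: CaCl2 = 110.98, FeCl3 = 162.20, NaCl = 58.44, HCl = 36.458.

397.0 g

n(FeCl3) = 386.8 / 162.20 = 2.3847 mol.
Reaction (1): FeCl3→NaCl ratio 1:3 ⇒ n(NaCl) = 7.1541 mol.
Reaction (2): NaCl→HCl ratio 2:2 ⇒ n(HCl) = 7.1541 mol.
Reaction (3): HCl→CaCl2 ratio 2:1 ⇒ n(CaCl2) = 3.5771 mol.
Mass of CaCl2 = 3.5771 × 110.98 = 396.98 g.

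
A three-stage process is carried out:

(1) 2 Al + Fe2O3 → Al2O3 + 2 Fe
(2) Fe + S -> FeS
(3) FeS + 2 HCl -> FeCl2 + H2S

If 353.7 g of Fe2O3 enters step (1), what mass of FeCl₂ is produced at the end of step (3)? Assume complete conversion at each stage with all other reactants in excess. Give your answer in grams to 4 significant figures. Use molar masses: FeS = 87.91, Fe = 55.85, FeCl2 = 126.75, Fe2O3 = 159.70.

561.4 g

n(Fe2O3) = 353.7 / 159.70 = 2.2148 mol.
Reaction (1): Fe2O3→Fe ratio 1:2 ⇒ n(Fe) = 4.4296 mol.
Reaction (2): Fe→FeS ratio 1:1 ⇒ n(FeS) = 4.4296 mol.
Reaction (3): FeS→FeCl2 ratio 1:1 ⇒ n(FeCl2) = 4.4296 mol.
Mass of FeCl2 = 4.4296 × 126.75 = 561.45 g.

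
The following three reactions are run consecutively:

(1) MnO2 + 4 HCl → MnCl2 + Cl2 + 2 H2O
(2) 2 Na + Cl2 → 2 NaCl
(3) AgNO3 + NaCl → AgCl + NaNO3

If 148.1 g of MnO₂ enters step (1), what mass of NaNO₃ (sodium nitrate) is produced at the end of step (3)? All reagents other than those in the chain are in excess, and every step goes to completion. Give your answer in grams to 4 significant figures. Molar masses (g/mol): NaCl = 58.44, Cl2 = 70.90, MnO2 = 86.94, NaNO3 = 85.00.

289.6 g

n(MnO2) = 148.1 / 86.94 = 1.7035 mol.
Reaction (1): MnO2→Cl2 ratio 1:1 ⇒ n(Cl2) = 1.7035 mol.
Reaction (2): Cl2→NaCl ratio 1:2 ⇒ n(NaCl) = 3.4069 mol.
Reaction (3): NaCl→NaNO3 ratio 1:1 ⇒ n(NaNO3) = 3.4069 mol.
Mass of NaNO3 = 3.4069 × 85.00 = 289.59 g.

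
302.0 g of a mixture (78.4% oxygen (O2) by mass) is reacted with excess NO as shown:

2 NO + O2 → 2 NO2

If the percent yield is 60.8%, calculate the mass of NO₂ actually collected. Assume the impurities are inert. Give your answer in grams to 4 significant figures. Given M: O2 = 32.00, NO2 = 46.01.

Pure O2 available = 302.0 g × 0.784 = 236.77 g.
n(O2) = 236.77 g / 32.00 g/mol = 7.3990 mol.
From the equation the O2:NO2 mole ratio is 1:2, so n(NO2) = 7.3990 × 2/1 = 14.798 mol.
Mass of NO2 = 14.798 mol × 46.01 g/mol = 680.86 g.
Actual mass collected = 680.86 g × 0.608 = 413.96 g.

414.0 g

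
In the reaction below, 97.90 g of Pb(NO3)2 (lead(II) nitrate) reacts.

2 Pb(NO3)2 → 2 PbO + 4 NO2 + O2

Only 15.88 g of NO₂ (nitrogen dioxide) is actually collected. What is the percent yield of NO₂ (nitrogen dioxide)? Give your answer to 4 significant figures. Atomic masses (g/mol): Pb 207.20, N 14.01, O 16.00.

58.39 %

M(Pb(NO3)2) = 207.20 + 2(14.01) + 6(16.00) = 331.22 g/mol.
M(NO2) = 14.01 + 2(16.00) = 46.01 g/mol.
n(Pb(NO3)2) = 97.900 g / 331.22 g/mol = 0.29557 mol.
From the equation the Pb(NO3)2:NO2 mole ratio is 2:4, so n(NO2) = 0.29557 × 4/2 = 0.59115 mol.
Mass of NO2 = 0.59115 mol × 46.01 g/mol = 27.199 g.
This is the theoretical yield. Percent yield = 15.88 g / 27.199 g × 100% = 58.385%.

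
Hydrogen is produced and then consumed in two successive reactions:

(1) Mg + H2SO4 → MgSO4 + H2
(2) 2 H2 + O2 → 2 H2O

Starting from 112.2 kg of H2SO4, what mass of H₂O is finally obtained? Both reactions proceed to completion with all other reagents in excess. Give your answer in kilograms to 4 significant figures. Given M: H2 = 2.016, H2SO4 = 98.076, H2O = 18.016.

20.61 kg

112.2 kg = 112200 g.
n(H2SO4) = 112200 / 98.076 = 1144.0 mol.
Step 1 gives a 1:1 ratio of H2SO4 to H2, so n(H2) = 1144.0 mol.
In step 2 the H2:H2O ratio is 2:2, so n(H2O) = 1144.0 mol.
Mass of H2O = 1144.0 × 18.016 = 20610 g = 20.61 kg.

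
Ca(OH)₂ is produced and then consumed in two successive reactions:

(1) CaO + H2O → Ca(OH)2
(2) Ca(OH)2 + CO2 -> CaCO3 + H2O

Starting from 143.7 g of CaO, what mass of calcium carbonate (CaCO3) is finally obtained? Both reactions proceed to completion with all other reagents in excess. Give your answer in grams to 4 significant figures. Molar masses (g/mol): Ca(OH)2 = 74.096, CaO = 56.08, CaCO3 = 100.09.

n(CaO) = 143.70 / 56.08 = 2.5624 mol.
Step 1 gives a 1:1 ratio of CaO to Ca(OH)2, so n(Ca(OH)2) = 2.5624 mol.
In step 2 the Ca(OH)2:CaCO3 ratio is 1:1, so n(CaCO3) = 2.5624 mol.
Mass of CaCO3 = 2.5624 × 100.09 = 256.47 g.

256.5 g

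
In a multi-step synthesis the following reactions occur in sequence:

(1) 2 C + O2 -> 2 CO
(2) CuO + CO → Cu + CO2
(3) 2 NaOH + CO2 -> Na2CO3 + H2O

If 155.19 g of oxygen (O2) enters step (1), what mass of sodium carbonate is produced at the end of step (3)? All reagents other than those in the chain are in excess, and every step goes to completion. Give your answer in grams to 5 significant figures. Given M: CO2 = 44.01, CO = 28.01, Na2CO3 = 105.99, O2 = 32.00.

1028.0 g

n(O2) = 155.19 / 32.00 = 4.84969 mol.
Reaction (1): O2→CO ratio 1:2 ⇒ n(CO) = 9.69937 mol.
Reaction (2): CO→CO2 ratio 1:1 ⇒ n(CO2) = 9.69937 mol.
Reaction (3): CO2→Na2CO3 ratio 1:1 ⇒ n(Na2CO3) = 9.69937 mol.
Mass of Na2CO3 = 9.69937 × 105.99 = 1028.04 g.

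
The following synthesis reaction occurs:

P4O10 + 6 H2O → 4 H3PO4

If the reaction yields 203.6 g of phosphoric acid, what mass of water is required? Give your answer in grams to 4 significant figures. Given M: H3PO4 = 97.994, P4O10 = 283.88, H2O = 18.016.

n(H3PO4) = 203.60 g / 97.994 g/mol = 2.0777 mol.
From the equation the H3PO4:H2O mole ratio is 4:6, so n(H2O) = 2.0777 × 6/4 = 3.1165 mol.
Mass of H2O = 3.1165 mol × 18.016 g/mol = 56.147 g.

56.15 g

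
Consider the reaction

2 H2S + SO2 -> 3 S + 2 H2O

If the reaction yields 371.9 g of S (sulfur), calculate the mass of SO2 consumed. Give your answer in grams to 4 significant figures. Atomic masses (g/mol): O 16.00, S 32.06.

M(S) = 32.06 g/mol.
M(SO2) = 32.06 + 2(16.00) = 64.06 g/mol.
n(S) = 371.90 g / 32.06 g/mol = 11.600 mol.
From the equation the S:SO2 mole ratio is 3:1, so n(SO2) = 11.600 × 1/3 = 3.8667 mol.
Mass of SO2 = 3.8667 mol × 64.06 g/mol = 247.70 g.

247.7 g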